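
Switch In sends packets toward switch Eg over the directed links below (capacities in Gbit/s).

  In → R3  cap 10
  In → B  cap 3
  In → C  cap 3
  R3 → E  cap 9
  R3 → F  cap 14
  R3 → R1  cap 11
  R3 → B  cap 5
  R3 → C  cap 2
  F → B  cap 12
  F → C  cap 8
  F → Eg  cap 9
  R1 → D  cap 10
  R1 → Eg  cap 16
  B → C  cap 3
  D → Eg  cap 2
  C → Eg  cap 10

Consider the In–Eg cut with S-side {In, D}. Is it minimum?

Given cut capacity: 10 + 3 + 3 + 2 = 18.
Augment In→C→Eg: bottleneck 3, flow now 3.
Augment In→R3→F→Eg: bottleneck 9, flow now 12.
Augment In→R3→R1→Eg: bottleneck 1, flow now 13.
Augment In→B→C→Eg: bottleneck 3, flow now 16.
No augmenting path remains; maximum flow = 16.
In the residual graph, reachable from In: {In}.
Min-cut edges: In→R3 (10), In→B (3), In→C (3); capacity 10 + 3 + 3 = 16.
Cut capacity 18 exceeds the max flow 16, so it is not minimum.

No — its capacity is 18, but the minimum cut has capacity 16.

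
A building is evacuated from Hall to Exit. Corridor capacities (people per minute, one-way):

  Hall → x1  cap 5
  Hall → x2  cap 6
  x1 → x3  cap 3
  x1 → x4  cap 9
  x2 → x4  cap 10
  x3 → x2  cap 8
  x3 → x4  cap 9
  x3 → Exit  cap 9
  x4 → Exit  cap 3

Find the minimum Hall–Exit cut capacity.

6

Augment Hall→x1→x3→Exit: bottleneck 3, flow now 3.
Augment Hall→x1→x4→Exit: bottleneck 2, flow now 5.
Augment Hall→x2→x4→Exit: bottleneck 1, flow now 6.
No augmenting path remains; maximum flow = 6.
By max-flow min-cut, the minimum cut capacity equals the max flow.
In the residual graph, reachable from Hall: {Hall, x1, x2, x4}.
Min-cut edges: x1→x3 (3), x4→Exit (3); capacity 3 + 3 = 6.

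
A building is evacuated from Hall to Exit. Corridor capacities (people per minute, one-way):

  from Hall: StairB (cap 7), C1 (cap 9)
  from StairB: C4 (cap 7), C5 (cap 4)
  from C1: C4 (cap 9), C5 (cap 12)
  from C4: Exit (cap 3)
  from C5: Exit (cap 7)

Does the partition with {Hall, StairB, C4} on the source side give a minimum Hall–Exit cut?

Given cut capacity: 9 + 4 + 3 = 16.
Augment Hall→StairB→C4→Exit: bottleneck 3, flow now 3.
Augment Hall→StairB→C5→Exit: bottleneck 4, flow now 7.
Augment Hall→C1→C5→Exit: bottleneck 3, flow now 10.
No augmenting path remains; maximum flow = 10.
In the residual graph, reachable from Hall: {Hall, StairB, C1, C4, C5}.
Min-cut edges: C4→Exit (3), C5→Exit (7); capacity 3 + 7 = 10.
Cut capacity 16 exceeds the max flow 10, so it is not minimum.

No — its capacity is 16, but the minimum cut has capacity 10.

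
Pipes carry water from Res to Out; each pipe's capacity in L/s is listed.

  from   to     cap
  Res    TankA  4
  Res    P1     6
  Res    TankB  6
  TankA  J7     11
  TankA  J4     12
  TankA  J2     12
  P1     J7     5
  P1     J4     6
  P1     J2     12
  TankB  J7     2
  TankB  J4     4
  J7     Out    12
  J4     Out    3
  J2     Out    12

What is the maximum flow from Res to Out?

15

Augment Res→TankA→J7→Out: bottleneck 4, flow now 4.
Augment Res→P1→J7→Out: bottleneck 5, flow now 9.
Augment Res→P1→J4→Out: bottleneck 1, flow now 10.
Augment Res→TankB→J7→Out: bottleneck 2, flow now 12.
Augment Res→TankB→J4→Out: bottleneck 2, flow now 14.
Augment Res→TankB→J4→P1→J2→Out: bottleneck 1, flow now 15. (uses reverse residual edge)
No augmenting path remains; maximum flow = 15.
In the residual graph, reachable from Res: {Res, TankB, J4}.
Min-cut edges: Res→TankA (4), Res→P1 (6), TankB→J7 (2), J4→Out (3); capacity 4 + 6 + 2 + 3 = 15.
This cut is saturated, so no flow can exceed 15.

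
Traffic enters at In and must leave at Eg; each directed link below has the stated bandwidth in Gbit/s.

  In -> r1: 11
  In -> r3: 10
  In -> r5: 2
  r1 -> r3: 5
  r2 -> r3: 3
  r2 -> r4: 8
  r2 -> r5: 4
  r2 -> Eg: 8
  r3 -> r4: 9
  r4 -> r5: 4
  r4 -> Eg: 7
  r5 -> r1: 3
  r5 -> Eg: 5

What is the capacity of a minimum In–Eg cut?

11

Augment In→r5→Eg: bottleneck 2, flow now 2.
Augment In→r3→r4→Eg: bottleneck 7, flow now 9.
Augment In→r3→r4→r5→Eg: bottleneck 2, flow now 11.
No augmenting path remains; maximum flow = 11.
By max-flow min-cut, the minimum cut capacity equals the max flow.
In the residual graph, reachable from In: {In, r1, r3}.
Min-cut edges: In→r5 (2), r3→r4 (9); capacity 2 + 9 = 11.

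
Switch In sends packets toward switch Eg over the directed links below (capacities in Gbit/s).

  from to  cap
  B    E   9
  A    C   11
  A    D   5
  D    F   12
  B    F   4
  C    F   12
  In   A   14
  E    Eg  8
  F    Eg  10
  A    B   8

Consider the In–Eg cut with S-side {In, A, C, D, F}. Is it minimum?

Given cut capacity: 8 + 10 = 18.
Augment In→A→B→E→Eg: bottleneck 8, flow now 8.
Augment In→A→C→F→Eg: bottleneck 6, flow now 14.
No augmenting path remains; maximum flow = 14.
In the residual graph, reachable from In: {In}.
Min-cut edges: In→A (14); capacity 14 = 14.
Cut capacity 18 exceeds the max flow 14, so it is not minimum.

No — its capacity is 18, but the minimum cut has capacity 14.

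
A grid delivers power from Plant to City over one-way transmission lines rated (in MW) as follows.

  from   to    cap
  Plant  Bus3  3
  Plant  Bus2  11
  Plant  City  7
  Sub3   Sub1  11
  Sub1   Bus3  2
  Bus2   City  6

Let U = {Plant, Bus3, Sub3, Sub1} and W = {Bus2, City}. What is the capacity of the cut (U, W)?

Edges leaving {Plant, Bus3, Sub3, Sub1}: Plant→Bus2 (11), Plant→City (7).
Cut capacity = 11 + 7 = 18.

18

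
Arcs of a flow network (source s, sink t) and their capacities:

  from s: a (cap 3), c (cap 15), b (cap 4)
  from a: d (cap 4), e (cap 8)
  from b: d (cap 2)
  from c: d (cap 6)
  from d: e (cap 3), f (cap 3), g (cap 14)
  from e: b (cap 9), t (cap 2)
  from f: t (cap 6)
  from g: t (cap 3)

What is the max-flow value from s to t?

Augment s→a→e→t: bottleneck 2, flow now 2.
Augment s→a→d→f→t: bottleneck 1, flow now 3.
Augment s→b→d→f→t: bottleneck 2, flow now 5.
Augment s→c→d→g→t: bottleneck 3, flow now 8.
No augmenting path remains; maximum flow = 8.
In the residual graph, reachable from s: {s, a, b, c, d, e, g}.
Min-cut edges: d→f (3), e→t (2), g→t (3); capacity 3 + 2 + 3 = 8.
This cut is saturated, so no flow can exceed 8.

8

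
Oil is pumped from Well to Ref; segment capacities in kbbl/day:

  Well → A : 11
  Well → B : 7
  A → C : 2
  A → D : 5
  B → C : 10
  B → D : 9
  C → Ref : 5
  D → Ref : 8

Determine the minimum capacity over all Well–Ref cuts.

Augment Well→A→C→Ref: bottleneck 2, flow now 2.
Augment Well→A→D→Ref: bottleneck 5, flow now 7.
Augment Well→B→C→Ref: bottleneck 3, flow now 10.
Augment Well→B→D→Ref: bottleneck 3, flow now 13.
No augmenting path remains; maximum flow = 13.
By max-flow min-cut, the minimum cut capacity equals the max flow.
In the residual graph, reachable from Well: {Well, A, B, C, D}.
Min-cut edges: C→Ref (5), D→Ref (8); capacity 5 + 8 = 13.

13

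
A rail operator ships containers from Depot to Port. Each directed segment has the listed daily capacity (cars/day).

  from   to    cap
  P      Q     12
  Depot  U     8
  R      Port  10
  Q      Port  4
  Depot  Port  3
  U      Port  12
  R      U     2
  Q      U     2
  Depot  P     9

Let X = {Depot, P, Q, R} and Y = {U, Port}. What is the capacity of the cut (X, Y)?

29

Edges leaving {Depot, P, Q, R}: Depot→U (8), Depot→Port (3), Q→U (2), Q→Port (4), R→U (2), R→Port (10).
Cut capacity = 8 + 3 + 2 + 4 + 2 + 10 = 29.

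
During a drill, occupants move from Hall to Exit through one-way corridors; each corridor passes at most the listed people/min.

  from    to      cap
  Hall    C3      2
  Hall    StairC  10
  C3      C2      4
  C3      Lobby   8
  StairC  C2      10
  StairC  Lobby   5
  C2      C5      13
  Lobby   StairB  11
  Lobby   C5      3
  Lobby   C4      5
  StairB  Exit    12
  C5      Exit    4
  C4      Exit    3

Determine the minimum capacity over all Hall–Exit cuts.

Augment Hall→C3→C2→C5→Exit: bottleneck 2, flow now 2.
Augment Hall→StairC→C2→C5→Exit: bottleneck 2, flow now 4.
Augment Hall→StairC→Lobby→StairB→Exit: bottleneck 5, flow now 9.
Augment Hall→StairC→C2→C3→Lobby→StairB→Exit: bottleneck 2, flow now 11. (uses reverse residual edge)
No augmenting path remains; maximum flow = 11.
By max-flow min-cut, the minimum cut capacity equals the max flow.
In the residual graph, reachable from Hall: {Hall, StairC, C2, C5}.
Min-cut edges: Hall→C3 (2), StairC→Lobby (5), C5→Exit (4); capacity 2 + 5 + 4 = 11.

11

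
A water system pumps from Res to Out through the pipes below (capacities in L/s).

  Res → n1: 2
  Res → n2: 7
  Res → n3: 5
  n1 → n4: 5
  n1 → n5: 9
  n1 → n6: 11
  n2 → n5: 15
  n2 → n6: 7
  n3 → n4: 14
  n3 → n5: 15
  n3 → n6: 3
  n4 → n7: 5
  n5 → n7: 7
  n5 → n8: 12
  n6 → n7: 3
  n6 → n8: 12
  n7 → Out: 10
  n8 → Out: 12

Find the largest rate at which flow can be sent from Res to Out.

Augment Res→n1→n4→n7→Out: bottleneck 2, flow now 2.
Augment Res→n2→n5→n7→Out: bottleneck 7, flow now 9.
Augment Res→n3→n4→n7→Out: bottleneck 1, flow now 10.
Augment Res→n3→n5→n8→Out: bottleneck 4, flow now 14.
No augmenting path remains; maximum flow = 14.
In the residual graph, reachable from Res: {Res}.
Min-cut edges: Res→n1 (2), Res→n2 (7), Res→n3 (5); capacity 2 + 7 + 5 = 14.
This cut is saturated, so no flow can exceed 14.

14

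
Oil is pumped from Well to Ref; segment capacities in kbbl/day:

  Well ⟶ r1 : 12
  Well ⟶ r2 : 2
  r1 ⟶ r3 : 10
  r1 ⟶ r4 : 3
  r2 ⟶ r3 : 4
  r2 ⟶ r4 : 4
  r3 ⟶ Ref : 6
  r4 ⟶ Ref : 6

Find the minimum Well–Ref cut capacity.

Augment Well→r1→r3→Ref: bottleneck 6, flow now 6.
Augment Well→r1→r4→Ref: bottleneck 3, flow now 9.
Augment Well→r2→r4→Ref: bottleneck 2, flow now 11.
No augmenting path remains; maximum flow = 11.
By max-flow min-cut, the minimum cut capacity equals the max flow.
In the residual graph, reachable from Well: {Well, r1, r3}.
Min-cut edges: Well→r2 (2), r1→r4 (3), r3→Ref (6); capacity 2 + 3 + 6 = 11.

11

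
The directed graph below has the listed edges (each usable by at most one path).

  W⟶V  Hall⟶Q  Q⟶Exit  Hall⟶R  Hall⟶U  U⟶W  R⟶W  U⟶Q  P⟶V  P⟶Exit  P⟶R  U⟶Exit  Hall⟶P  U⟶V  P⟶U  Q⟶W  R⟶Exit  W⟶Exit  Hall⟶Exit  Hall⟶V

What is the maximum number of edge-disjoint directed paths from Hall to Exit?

Assign every edge capacity 1; by Menger, the answer equals the max flow.
Path Hall→Exit (+1); total 1.
Path Hall→P→Exit (+1); total 2.
Path Hall→Q→Exit (+1); total 3.
Path Hall→R→Exit (+1); total 4.
Path Hall→U→Exit (+1); total 5.
No residual Hall→Exit path; max flow = 5.
Certifying cut of size 5: {Hall→Exit, Hall→P, Hall→Q, Hall→R, Hall→U}.

5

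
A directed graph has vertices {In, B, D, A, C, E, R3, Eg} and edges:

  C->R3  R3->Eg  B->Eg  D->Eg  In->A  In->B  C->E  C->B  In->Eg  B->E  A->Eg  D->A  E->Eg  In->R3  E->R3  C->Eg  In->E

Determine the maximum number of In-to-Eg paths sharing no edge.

5

Assign every edge capacity 1; by Menger, the answer equals the max flow.
Path In→Eg (+1); total 1.
Path In→B→Eg (+1); total 2.
Path In→A→Eg (+1); total 3.
Path In→E→Eg (+1); total 4.
Path In→R3→Eg (+1); total 5.
No residual In→Eg path; max flow = 5.
Certifying cut of size 5: {In→A, In→B, In→E, In→Eg, In→R3}.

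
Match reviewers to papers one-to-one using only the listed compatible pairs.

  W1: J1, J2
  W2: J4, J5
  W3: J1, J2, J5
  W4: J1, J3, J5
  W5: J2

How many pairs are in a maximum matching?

5

Unit-capacity flow: source→left, listed edges, right→sink; max matching = max flow.
Augmenting path W1→J1 (+1); matched 1.
Augmenting path W2→J4 (+1); matched 2.
Augmenting path W3→J2 (+1); matched 3.
Augmenting path W4→J3 (+1); matched 4.
Augmenting path W5→J2→W3→J5 (+1); matched 5.
No augmenting path remains; maximum matching = 5.
König certificate: {W1, W2, W3, W4, W5} is a vertex cover of size 5 (every listed pair touches it), so no matching can be larger.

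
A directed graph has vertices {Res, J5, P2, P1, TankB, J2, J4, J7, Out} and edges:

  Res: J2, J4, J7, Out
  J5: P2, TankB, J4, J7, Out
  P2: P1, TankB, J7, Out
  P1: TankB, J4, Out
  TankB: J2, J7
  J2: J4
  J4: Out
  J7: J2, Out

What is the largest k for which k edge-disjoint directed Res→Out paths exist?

3

Assign every edge capacity 1; by Menger, the answer equals the max flow.
Path Res→Out (+1); total 1.
Path Res→J4→Out (+1); total 2.
Path Res→J7→Out (+1); total 3.
No residual Res→Out path; max flow = 3.
Certifying cut of size 3: {J4→Out, Res→J7, Res→Out}.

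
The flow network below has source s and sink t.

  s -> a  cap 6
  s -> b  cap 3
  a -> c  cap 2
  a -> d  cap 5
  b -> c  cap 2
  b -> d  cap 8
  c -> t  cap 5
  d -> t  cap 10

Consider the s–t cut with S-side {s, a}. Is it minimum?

Given cut capacity: 3 + 2 + 5 = 10.
Augment s→a→c→t: bottleneck 2, flow now 2.
Augment s→a→d→t: bottleneck 4, flow now 6.
Augment s→b→c→t: bottleneck 2, flow now 8.
Augment s→b→d→t: bottleneck 1, flow now 9.
No augmenting path remains; maximum flow = 9.
In the residual graph, reachable from s: {s}.
Min-cut edges: s→a (6), s→b (3); capacity 6 + 3 = 9.
Cut capacity 10 exceeds the max flow 9, so it is not minimum.

No — its capacity is 10, but the minimum cut has capacity 9.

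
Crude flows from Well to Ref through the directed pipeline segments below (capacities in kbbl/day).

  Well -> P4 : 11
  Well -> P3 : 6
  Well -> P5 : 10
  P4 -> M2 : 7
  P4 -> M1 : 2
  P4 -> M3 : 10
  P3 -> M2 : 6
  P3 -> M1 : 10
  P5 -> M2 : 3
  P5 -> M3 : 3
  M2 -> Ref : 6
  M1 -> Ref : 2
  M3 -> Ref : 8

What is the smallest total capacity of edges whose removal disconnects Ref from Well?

16

Augment Well→P4→M2→Ref: bottleneck 6, flow now 6.
Augment Well→P4→M1→Ref: bottleneck 2, flow now 8.
Augment Well→P4→M3→Ref: bottleneck 3, flow now 11.
Augment Well→P5→M3→Ref: bottleneck 3, flow now 14.
Augment Well→P3→M2→P4→M3→Ref: bottleneck 2, flow now 16. (uses reverse residual edge)
No augmenting path remains; maximum flow = 16.
By max-flow min-cut, the minimum cut capacity equals the max flow.
In the residual graph, reachable from Well: {Well, P4, P3, P5, M2, M1, M3}.
Min-cut edges: M2→Ref (6), M1→Ref (2), M3→Ref (8); capacity 6 + 2 + 8 = 16.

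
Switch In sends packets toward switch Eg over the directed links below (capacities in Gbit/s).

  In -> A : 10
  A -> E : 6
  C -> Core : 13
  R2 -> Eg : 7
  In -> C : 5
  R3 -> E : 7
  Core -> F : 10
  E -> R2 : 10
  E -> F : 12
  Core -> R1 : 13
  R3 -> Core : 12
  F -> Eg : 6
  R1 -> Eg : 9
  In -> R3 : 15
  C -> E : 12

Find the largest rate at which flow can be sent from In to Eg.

Augment In→R3→Core→F→Eg: bottleneck 6, flow now 6.
Augment In→R3→Core→R1→Eg: bottleneck 6, flow now 12.
Augment In→R3→E→R2→Eg: bottleneck 3, flow now 15.
Augment In→C→Core→R1→Eg: bottleneck 3, flow now 18.
Augment In→C→E→R2→Eg: bottleneck 2, flow now 20.
Augment In→A→E→R2→Eg: bottleneck 2, flow now 22.
No augmenting path remains; maximum flow = 22.
In the residual graph, reachable from In: {In, R3, C, A, Core, E, F, R2, R1}.
Min-cut edges: F→Eg (6), R2→Eg (7), R1→Eg (9); capacity 6 + 7 + 9 = 22.
This cut is saturated, so no flow can exceed 22.

22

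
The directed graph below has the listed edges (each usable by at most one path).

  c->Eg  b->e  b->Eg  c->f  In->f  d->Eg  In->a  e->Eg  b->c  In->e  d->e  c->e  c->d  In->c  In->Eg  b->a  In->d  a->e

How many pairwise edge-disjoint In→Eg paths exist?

Assign every edge capacity 1; by Menger, the answer equals the max flow.
Path In→Eg (+1); total 1.
Path In→c→Eg (+1); total 2.
Path In→d→Eg (+1); total 3.
Path In→e→Eg (+1); total 4.
No residual In→Eg path; max flow = 4.
Certifying cut of size 4: {In→Eg, In→c, In→d, e→Eg}.

4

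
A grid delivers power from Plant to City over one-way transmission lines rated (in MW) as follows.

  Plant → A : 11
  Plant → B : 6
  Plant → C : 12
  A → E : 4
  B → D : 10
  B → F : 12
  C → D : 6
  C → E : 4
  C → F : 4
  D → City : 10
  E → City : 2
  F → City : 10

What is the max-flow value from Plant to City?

Augment Plant→A→E→City: bottleneck 2, flow now 2.
Augment Plant→B→D→City: bottleneck 6, flow now 8.
Augment Plant→C→D→City: bottleneck 4, flow now 12.
Augment Plant→C→F→City: bottleneck 4, flow now 16.
Augment Plant→C→D→B→F→City: bottleneck 2, flow now 18. (uses reverse residual edge)
No augmenting path remains; maximum flow = 18.
In the residual graph, reachable from Plant: {Plant, A, C, E}.
Min-cut edges: Plant→B (6), C→D (6), C→F (4), E→City (2); capacity 6 + 6 + 4 + 2 = 18.
This cut is saturated, so no flow can exceed 18.

18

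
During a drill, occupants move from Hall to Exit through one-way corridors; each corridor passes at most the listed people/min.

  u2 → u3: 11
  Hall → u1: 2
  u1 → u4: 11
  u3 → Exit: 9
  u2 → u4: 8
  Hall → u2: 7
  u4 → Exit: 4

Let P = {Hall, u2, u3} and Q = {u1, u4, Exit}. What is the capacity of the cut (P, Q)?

Edges leaving {Hall, u2, u3}: Hall→u1 (2), u2→u4 (8), u3→Exit (9).
Cut capacity = 2 + 8 + 9 = 19.

19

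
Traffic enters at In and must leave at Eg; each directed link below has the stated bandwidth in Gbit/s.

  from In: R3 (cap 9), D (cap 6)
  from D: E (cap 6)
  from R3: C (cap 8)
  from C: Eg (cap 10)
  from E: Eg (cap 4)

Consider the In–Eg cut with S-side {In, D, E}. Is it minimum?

No — its capacity is 13, but the minimum cut has capacity 12.

Given cut capacity: 9 + 4 = 13.
Augment In→D→E→Eg: bottleneck 4, flow now 4.
Augment In→R3→C→Eg: bottleneck 8, flow now 12.
No augmenting path remains; maximum flow = 12.
In the residual graph, reachable from In: {In, D, R3, E}.
Min-cut edges: R3→C (8), E→Eg (4); capacity 8 + 4 = 12.
Cut capacity 13 exceeds the max flow 12, so it is not minimum.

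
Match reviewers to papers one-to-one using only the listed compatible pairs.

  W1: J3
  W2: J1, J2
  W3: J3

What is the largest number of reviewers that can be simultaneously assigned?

2

Unit-capacity flow: source→left, listed edges, right→sink; max matching = max flow.
Augmenting path W1→J3 (+1); matched 1.
Augmenting path W2→J1 (+1); matched 2.
No augmenting path remains; maximum matching = 2.
König certificate: {W2, J3} is a vertex cover of size 2 (every listed pair touches it), so no matching can be larger.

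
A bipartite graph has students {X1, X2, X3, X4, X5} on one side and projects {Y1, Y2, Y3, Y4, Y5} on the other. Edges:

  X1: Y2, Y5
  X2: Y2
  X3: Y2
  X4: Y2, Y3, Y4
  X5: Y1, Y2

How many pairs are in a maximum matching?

Unit-capacity flow: source→left, listed edges, right→sink; max matching = max flow.
Augmenting path X1→Y2 (+1); matched 1.
Augmenting path X4→Y3 (+1); matched 2.
Augmenting path X5→Y1 (+1); matched 3.
Augmenting path X2→Y2→X1→Y5 (+1); matched 4.
No augmenting path remains; maximum matching = 4.
König certificate: {X1, X4, X5, Y2} is a vertex cover of size 4 (every listed pair touches it), so no matching can be larger.

4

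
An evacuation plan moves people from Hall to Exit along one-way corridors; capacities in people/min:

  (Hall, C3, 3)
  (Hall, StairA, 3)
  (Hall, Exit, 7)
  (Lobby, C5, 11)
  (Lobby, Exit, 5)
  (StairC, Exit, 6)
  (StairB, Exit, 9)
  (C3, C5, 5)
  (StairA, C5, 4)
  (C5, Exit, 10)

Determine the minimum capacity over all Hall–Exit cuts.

Augment Hall→Exit: bottleneck 7, flow now 7.
Augment Hall→C3→C5→Exit: bottleneck 3, flow now 10.
Augment Hall→StairA→C5→Exit: bottleneck 3, flow now 13.
No augmenting path remains; maximum flow = 13.
By max-flow min-cut, the minimum cut capacity equals the max flow.
In the residual graph, reachable from Hall: {Hall}.
Min-cut edges: Hall→C3 (3), Hall→StairA (3), Hall→Exit (7); capacity 3 + 3 + 7 = 13.

13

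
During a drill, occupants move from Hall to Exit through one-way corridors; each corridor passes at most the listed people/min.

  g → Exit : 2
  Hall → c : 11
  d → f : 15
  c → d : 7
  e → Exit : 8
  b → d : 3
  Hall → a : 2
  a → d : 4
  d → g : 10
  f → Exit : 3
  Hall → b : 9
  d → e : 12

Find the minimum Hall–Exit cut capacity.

Augment Hall→a→d→e→Exit: bottleneck 2, flow now 2.
Augment Hall→b→d→e→Exit: bottleneck 3, flow now 5.
Augment Hall→c→d→e→Exit: bottleneck 3, flow now 8.
Augment Hall→c→d→f→Exit: bottleneck 3, flow now 11.
Augment Hall→c→d→g→Exit: bottleneck 1, flow now 12.
No augmenting path remains; maximum flow = 12.
By max-flow min-cut, the minimum cut capacity equals the max flow.
In the residual graph, reachable from Hall: {Hall, b, c}.
Min-cut edges: Hall→a (2), b→d (3), c→d (7); capacity 2 + 3 + 7 = 12.

12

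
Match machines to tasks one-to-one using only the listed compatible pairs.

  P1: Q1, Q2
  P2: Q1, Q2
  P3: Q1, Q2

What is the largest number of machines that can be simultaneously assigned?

Unit-capacity flow: source→left, listed edges, right→sink; max matching = max flow.
Augmenting path P1→Q1 (+1); matched 1.
Augmenting path P2→Q2 (+1); matched 2.
No augmenting path remains; maximum matching = 2.
König certificate: {Q1, Q2} is a vertex cover of size 2 (every listed pair touches it), so no matching can be larger.

2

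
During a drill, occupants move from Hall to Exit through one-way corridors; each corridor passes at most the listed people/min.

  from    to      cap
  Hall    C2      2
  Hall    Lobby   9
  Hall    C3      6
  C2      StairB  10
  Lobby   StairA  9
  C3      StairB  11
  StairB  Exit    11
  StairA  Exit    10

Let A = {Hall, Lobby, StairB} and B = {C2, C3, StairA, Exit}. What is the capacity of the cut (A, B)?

28

Edges leaving {Hall, Lobby, StairB}: Hall→C2 (2), Hall→C3 (6), Lobby→StairA (9), StairB→Exit (11).
Cut capacity = 2 + 6 + 9 + 11 = 28.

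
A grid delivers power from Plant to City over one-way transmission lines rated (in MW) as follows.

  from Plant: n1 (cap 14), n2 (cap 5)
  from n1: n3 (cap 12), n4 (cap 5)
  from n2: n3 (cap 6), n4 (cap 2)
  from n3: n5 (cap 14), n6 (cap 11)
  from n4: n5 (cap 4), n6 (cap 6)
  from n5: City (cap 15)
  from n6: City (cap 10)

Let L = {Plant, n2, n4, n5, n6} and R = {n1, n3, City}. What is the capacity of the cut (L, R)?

Edges leaving {Plant, n2, n4, n5, n6}: Plant→n1 (14), n2→n3 (6), n5→City (15), n6→City (10).
Cut capacity = 14 + 6 + 15 + 10 = 45.

45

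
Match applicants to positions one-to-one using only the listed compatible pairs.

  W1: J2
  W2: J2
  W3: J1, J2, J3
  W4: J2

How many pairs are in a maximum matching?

2

Unit-capacity flow: source→left, listed edges, right→sink; max matching = max flow.
Augmenting path W1→J2 (+1); matched 1.
Augmenting path W3→J1 (+1); matched 2.
No augmenting path remains; maximum matching = 2.
König certificate: {W3, J2} is a vertex cover of size 2 (every listed pair touches it), so no matching can be larger.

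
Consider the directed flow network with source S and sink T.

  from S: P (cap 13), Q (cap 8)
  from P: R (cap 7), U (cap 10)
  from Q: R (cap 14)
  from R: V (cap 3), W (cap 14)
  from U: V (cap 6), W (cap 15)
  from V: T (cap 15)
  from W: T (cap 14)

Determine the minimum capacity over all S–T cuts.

Augment S→P→R→V→T: bottleneck 3, flow now 3.
Augment S→P→R→W→T: bottleneck 4, flow now 7.
Augment S→P→U→V→T: bottleneck 6, flow now 13.
Augment S→Q→R→W→T: bottleneck 8, flow now 21.
No augmenting path remains; maximum flow = 21.
By max-flow min-cut, the minimum cut capacity equals the max flow.
In the residual graph, reachable from S: {S}.
Min-cut edges: S→P (13), S→Q (8); capacity 13 + 8 = 21.

21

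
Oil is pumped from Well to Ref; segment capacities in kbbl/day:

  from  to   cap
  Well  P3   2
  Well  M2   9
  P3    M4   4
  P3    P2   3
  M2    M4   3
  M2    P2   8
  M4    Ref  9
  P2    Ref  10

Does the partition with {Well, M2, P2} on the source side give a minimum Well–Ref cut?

No — its capacity is 15, but the minimum cut has capacity 11.

Given cut capacity: 2 + 3 + 10 = 15.
Augment Well→P3→M4→Ref: bottleneck 2, flow now 2.
Augment Well→M2→M4→Ref: bottleneck 3, flow now 5.
Augment Well→M2→P2→Ref: bottleneck 6, flow now 11.
No augmenting path remains; maximum flow = 11.
In the residual graph, reachable from Well: {Well}.
Min-cut edges: Well→P3 (2), Well→M2 (9); capacity 2 + 9 = 11.
Cut capacity 15 exceeds the max flow 11, so it is not minimum.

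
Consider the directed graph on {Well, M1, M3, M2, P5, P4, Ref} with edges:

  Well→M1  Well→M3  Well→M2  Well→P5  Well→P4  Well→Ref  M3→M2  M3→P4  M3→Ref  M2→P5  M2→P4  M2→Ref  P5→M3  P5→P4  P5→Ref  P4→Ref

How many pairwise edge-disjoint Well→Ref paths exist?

Assign every edge capacity 1; by Menger, the answer equals the max flow.
Path Well→Ref (+1); total 1.
Path Well→M3→Ref (+1); total 2.
Path Well→M2→Ref (+1); total 3.
Path Well→P5→Ref (+1); total 4.
Path Well→P4→Ref (+1); total 5.
No residual Well→Ref path; max flow = 5.
Certifying cut of size 5: {Well→M2, Well→M3, Well→P4, Well→P5, Well→Ref}.

5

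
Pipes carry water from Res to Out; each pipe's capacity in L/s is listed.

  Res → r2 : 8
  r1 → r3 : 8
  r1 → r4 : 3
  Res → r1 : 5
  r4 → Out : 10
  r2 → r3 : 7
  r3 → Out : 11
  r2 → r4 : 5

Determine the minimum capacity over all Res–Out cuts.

13

Augment Res→r1→r3→Out: bottleneck 5, flow now 5.
Augment Res→r2→r3→Out: bottleneck 6, flow now 11.
Augment Res→r2→r4→Out: bottleneck 2, flow now 13.
No augmenting path remains; maximum flow = 13.
By max-flow min-cut, the minimum cut capacity equals the max flow.
In the residual graph, reachable from Res: {Res}.
Min-cut edges: Res→r1 (5), Res→r2 (8); capacity 5 + 8 = 13.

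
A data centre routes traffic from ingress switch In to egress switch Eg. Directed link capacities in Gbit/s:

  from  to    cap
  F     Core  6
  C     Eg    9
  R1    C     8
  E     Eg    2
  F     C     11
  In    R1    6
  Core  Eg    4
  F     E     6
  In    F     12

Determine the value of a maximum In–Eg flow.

Augment In→F→Core→Eg: bottleneck 4, flow now 4.
Augment In→F→C→Eg: bottleneck 8, flow now 12.
Augment In→R1→C→Eg: bottleneck 1, flow now 13.
Augment In→R1→C→F→E→Eg: bottleneck 2, flow now 15. (uses reverse residual edge)
No augmenting path remains; maximum flow = 15.
In the residual graph, reachable from In: {In, F, R1, Core, C, E}.
Min-cut edges: Core→Eg (4), C→Eg (9), E→Eg (2); capacity 4 + 9 + 2 = 15.
This cut is saturated, so no flow can exceed 15.

15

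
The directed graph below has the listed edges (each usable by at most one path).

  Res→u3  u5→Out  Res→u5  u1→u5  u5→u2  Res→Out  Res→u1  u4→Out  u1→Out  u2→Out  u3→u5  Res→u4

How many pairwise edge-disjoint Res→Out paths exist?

Assign every edge capacity 1; by Menger, the answer equals the max flow.
Path Res→Out (+1); total 1.
Path Res→u1→Out (+1); total 2.
Path Res→u4→Out (+1); total 3.
Path Res→u5→Out (+1); total 4.
Path Res→u3→u5→u2→Out (+1); total 5.
No residual Res→Out path; max flow = 5.
Certifying cut of size 5: {Res→Out, Res→u1, Res→u3, Res→u4, Res→u5}.

5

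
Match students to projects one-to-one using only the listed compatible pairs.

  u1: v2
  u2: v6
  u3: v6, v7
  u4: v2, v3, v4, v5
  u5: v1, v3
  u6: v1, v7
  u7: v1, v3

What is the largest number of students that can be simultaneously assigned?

Unit-capacity flow: source→left, listed edges, right→sink; max matching = max flow.
Augmenting path u1→v2 (+1); matched 1.
Augmenting path u2→v6 (+1); matched 2.
Augmenting path u3→v7 (+1); matched 3.
Augmenting path u4→v3 (+1); matched 4.
Augmenting path u5→v1 (+1); matched 5.
Augmenting path u7→v3→u4→v4 (+1); matched 6.
No augmenting path remains; maximum matching = 6.
König certificate: {u1, u4, v1, v3, v6, v7} is a vertex cover of size 6 (every listed pair touches it), so no matching can be larger.

6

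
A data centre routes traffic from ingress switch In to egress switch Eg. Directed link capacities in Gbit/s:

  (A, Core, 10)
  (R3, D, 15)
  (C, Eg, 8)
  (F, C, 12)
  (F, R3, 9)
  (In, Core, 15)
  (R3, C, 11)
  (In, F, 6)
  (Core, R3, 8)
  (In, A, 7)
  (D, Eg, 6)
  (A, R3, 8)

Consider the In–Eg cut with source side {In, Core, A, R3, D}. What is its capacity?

Edges leaving {In, Core, A, R3, D}: In→F (6), R3→C (11), D→Eg (6).
Cut capacity = 6 + 11 + 6 = 23.

23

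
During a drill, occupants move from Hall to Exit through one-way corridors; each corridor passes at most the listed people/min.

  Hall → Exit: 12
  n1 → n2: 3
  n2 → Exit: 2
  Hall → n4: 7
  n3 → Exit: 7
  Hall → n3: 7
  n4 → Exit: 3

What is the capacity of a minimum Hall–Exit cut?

Augment Hall→Exit: bottleneck 12, flow now 12.
Augment Hall→n3→Exit: bottleneck 7, flow now 19.
Augment Hall→n4→Exit: bottleneck 3, flow now 22.
No augmenting path remains; maximum flow = 22.
By max-flow min-cut, the minimum cut capacity equals the max flow.
In the residual graph, reachable from Hall: {Hall, n4}.
Min-cut edges: Hall→n3 (7), Hall→Exit (12), n4→Exit (3); capacity 7 + 12 + 3 = 22.

22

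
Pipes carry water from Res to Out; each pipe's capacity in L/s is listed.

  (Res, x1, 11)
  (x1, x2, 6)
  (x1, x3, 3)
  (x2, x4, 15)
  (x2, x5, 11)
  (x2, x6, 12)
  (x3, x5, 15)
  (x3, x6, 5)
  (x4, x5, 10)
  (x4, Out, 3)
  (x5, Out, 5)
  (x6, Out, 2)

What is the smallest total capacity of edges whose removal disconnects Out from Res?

9

Augment Res→x1→x2→x4→Out: bottleneck 3, flow now 3.
Augment Res→x1→x2→x5→Out: bottleneck 3, flow now 6.
Augment Res→x1→x3→x5→Out: bottleneck 2, flow now 8.
Augment Res→x1→x3→x6→Out: bottleneck 1, flow now 9.
No augmenting path remains; maximum flow = 9.
By max-flow min-cut, the minimum cut capacity equals the max flow.
In the residual graph, reachable from Res: {Res, x1}.
Min-cut edges: x1→x2 (6), x1→x3 (3); capacity 6 + 3 = 9.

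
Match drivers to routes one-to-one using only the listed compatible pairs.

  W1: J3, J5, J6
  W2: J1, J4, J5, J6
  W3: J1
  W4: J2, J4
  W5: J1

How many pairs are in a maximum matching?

4

Unit-capacity flow: source→left, listed edges, right→sink; max matching = max flow.
Augmenting path W1→J3 (+1); matched 1.
Augmenting path W2→J1 (+1); matched 2.
Augmenting path W4→J2 (+1); matched 3.
Augmenting path W3→J1→W2→J4 (+1); matched 4.
No augmenting path remains; maximum matching = 4.
König certificate: {W1, W2, W4, J1} is a vertex cover of size 4 (every listed pair touches it), so no matching can be larger.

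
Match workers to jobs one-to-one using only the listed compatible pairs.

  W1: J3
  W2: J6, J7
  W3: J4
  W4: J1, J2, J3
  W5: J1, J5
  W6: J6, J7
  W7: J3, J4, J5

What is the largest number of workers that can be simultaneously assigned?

Unit-capacity flow: source→left, listed edges, right→sink; max matching = max flow.
Augmenting path W1→J3 (+1); matched 1.
Augmenting path W2→J6 (+1); matched 2.
Augmenting path W3→J4 (+1); matched 3.
Augmenting path W4→J1 (+1); matched 4.
Augmenting path W5→J5 (+1); matched 5.
Augmenting path W6→J7 (+1); matched 6.
Augmenting path W7→J5→W5→J1→W4→J2 (+1); matched 7.
No augmenting path remains; maximum matching = 7.
König certificate: {W1, W2, W3, W4, W5, W6, W7} is a vertex cover of size 7 (every listed pair touches it), so no matching can be larger.

7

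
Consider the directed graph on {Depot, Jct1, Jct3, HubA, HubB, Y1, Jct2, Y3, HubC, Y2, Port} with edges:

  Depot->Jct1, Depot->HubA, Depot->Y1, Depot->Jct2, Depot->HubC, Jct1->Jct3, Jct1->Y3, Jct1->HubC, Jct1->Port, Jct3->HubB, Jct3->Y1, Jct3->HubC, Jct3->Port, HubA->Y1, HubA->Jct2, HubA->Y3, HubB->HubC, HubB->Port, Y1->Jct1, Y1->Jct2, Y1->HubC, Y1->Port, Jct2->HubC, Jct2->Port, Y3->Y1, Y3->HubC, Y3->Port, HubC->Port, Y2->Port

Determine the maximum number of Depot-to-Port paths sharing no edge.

Assign every edge capacity 1; by Menger, the answer equals the max flow.
Path Depot→Jct1→Port (+1); total 1.
Path Depot→Y1→Port (+1); total 2.
Path Depot→Jct2→Port (+1); total 3.
Path Depot→HubC→Port (+1); total 4.
Path Depot→HubA→Y3→Port (+1); total 5.
No residual Depot→Port path; max flow = 5.
Certifying cut of size 5: {Depot→HubA, Depot→HubC, Depot→Jct1, Depot→Jct2, Depot→Y1}.

5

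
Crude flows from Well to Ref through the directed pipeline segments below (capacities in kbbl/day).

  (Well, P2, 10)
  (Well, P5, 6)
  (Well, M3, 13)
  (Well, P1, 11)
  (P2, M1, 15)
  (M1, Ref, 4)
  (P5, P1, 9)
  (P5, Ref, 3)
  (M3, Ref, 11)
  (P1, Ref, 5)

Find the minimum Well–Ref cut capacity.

23

Augment Well→P5→Ref: bottleneck 3, flow now 3.
Augment Well→M3→Ref: bottleneck 11, flow now 14.
Augment Well→P1→Ref: bottleneck 5, flow now 19.
Augment Well→P2→M1→Ref: bottleneck 4, flow now 23.
No augmenting path remains; maximum flow = 23.
By max-flow min-cut, the minimum cut capacity equals the max flow.
In the residual graph, reachable from Well: {Well, P2, M1, P5, M3, P1}.
Min-cut edges: M1→Ref (4), P5→Ref (3), M3→Ref (11), P1→Ref (5); capacity 4 + 3 + 11 + 5 = 23.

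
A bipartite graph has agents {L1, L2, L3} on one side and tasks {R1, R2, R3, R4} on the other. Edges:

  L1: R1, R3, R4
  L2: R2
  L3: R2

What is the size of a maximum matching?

2

Unit-capacity flow: source→left, listed edges, right→sink; max matching = max flow.
Augmenting path L1→R1 (+1); matched 1.
Augmenting path L2→R2 (+1); matched 2.
No augmenting path remains; maximum matching = 2.
König certificate: {L1, R2} is a vertex cover of size 2 (every listed pair touches it), so no matching can be larger.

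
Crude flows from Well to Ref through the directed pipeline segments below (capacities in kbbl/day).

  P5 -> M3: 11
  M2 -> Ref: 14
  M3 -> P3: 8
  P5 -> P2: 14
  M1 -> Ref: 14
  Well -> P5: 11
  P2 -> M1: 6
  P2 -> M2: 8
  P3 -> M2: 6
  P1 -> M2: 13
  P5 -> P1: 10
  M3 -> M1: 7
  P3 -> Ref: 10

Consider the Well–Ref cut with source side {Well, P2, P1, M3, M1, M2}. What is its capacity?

47

Edges leaving {Well, P2, P1, M3, M1, M2}: Well→P5 (11), M3→P3 (8), M1→Ref (14), M2→Ref (14).
Cut capacity = 11 + 8 + 14 + 14 = 47.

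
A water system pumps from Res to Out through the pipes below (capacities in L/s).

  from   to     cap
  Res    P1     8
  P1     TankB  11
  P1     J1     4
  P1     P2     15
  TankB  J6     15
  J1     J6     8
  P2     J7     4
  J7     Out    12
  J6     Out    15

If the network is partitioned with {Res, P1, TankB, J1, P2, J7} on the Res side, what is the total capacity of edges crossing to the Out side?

Edges leaving {Res, P1, TankB, J1, P2, J7}: TankB→J6 (15), J1→J6 (8), J7→Out (12).
Cut capacity = 15 + 8 + 12 = 35.

35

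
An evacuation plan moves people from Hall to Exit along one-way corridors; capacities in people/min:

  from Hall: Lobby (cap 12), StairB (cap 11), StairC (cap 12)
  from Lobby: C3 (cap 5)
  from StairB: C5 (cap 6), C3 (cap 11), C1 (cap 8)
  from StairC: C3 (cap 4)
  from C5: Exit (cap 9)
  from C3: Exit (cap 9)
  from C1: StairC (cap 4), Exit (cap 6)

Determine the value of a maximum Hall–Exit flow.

20

Augment Hall→Lobby→C3→Exit: bottleneck 5, flow now 5.
Augment Hall→StairB→C5→Exit: bottleneck 6, flow now 11.
Augment Hall→StairB→C3→Exit: bottleneck 4, flow now 15.
Augment Hall→StairB→C1→Exit: bottleneck 1, flow now 16.
Augment Hall→StairC→C3→StairB→C1→Exit: bottleneck 4, flow now 20. (uses reverse residual edge)
No augmenting path remains; maximum flow = 20.
In the residual graph, reachable from Hall: {Hall, Lobby, StairC}.
Min-cut edges: Hall→StairB (11), Lobby→C3 (5), StairC→C3 (4); capacity 11 + 5 + 4 = 20.
This cut is saturated, so no flow can exceed 20.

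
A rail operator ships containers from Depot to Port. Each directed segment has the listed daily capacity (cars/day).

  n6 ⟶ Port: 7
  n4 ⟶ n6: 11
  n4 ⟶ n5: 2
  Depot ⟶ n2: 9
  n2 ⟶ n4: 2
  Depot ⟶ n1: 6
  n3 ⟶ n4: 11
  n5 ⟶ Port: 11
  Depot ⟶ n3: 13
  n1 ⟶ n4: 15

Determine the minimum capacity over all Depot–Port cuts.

9

Augment Depot→n1→n4→n5→Port: bottleneck 2, flow now 2.
Augment Depot→n1→n4→n6→Port: bottleneck 4, flow now 6.
Augment Depot→n2→n4→n6→Port: bottleneck 2, flow now 8.
Augment Depot→n3→n4→n6→Port: bottleneck 1, flow now 9.
No augmenting path remains; maximum flow = 9.
By max-flow min-cut, the minimum cut capacity equals the max flow.
In the residual graph, reachable from Depot: {Depot, n1, n2, n3, n4, n6}.
Min-cut edges: n4→n5 (2), n6→Port (7); capacity 2 + 7 = 9.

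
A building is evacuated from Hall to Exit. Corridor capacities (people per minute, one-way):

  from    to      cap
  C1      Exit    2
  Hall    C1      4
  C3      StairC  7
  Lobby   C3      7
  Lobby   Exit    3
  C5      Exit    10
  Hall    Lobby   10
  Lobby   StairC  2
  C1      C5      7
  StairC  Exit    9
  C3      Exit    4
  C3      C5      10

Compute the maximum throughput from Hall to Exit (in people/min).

Augment Hall→Lobby→Exit: bottleneck 3, flow now 3.
Augment Hall→C1→Exit: bottleneck 2, flow now 5.
Augment Hall→Lobby→C3→Exit: bottleneck 4, flow now 9.
Augment Hall→Lobby→StairC→Exit: bottleneck 2, flow now 11.
Augment Hall→C1→C5→Exit: bottleneck 2, flow now 13.
Augment Hall→Lobby→C3→StairC→Exit: bottleneck 1, flow now 14.
No augmenting path remains; maximum flow = 14.
In the residual graph, reachable from Hall: {Hall}.
Min-cut edges: Hall→Lobby (10), Hall→C1 (4); capacity 10 + 4 = 14.
This cut is saturated, so no flow can exceed 14.

14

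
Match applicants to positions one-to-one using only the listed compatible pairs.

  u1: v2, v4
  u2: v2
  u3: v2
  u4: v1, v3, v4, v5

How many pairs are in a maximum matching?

Unit-capacity flow: source→left, listed edges, right→sink; max matching = max flow.
Augmenting path u1→v2 (+1); matched 1.
Augmenting path u4→v1 (+1); matched 2.
Augmenting path u2→v2→u1→v4 (+1); matched 3.
No augmenting path remains; maximum matching = 3.
König certificate: {u1, u4, v2} is a vertex cover of size 3 (every listed pair touches it), so no matching can be larger.

3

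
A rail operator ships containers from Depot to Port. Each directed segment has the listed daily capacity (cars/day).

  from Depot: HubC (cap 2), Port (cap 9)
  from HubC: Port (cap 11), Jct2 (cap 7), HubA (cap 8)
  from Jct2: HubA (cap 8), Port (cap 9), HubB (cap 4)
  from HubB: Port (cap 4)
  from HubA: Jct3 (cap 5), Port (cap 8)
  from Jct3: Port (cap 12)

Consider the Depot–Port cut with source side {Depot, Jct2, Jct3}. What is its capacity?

Edges leaving {Depot, Jct2, Jct3}: Depot→HubC (2), Depot→Port (9), Jct2→HubB (4), Jct2→HubA (8), Jct2→Port (9), Jct3→Port (12).
Cut capacity = 2 + 9 + 4 + 8 + 9 + 12 = 44.

44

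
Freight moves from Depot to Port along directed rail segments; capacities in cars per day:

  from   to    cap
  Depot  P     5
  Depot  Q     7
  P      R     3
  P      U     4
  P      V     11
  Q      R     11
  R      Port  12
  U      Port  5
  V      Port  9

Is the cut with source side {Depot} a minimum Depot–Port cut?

Yes — it is a minimum cut (capacity 12).

Given cut capacity: 5 + 7 = 12.
Augment Depot→P→R→Port: bottleneck 3, flow now 3.
Augment Depot→P→U→Port: bottleneck 2, flow now 5.
Augment Depot→Q→R→Port: bottleneck 7, flow now 12.
No augmenting path remains; maximum flow = 12.
Cut capacity 12 equals the max flow, so it is a minimum cut.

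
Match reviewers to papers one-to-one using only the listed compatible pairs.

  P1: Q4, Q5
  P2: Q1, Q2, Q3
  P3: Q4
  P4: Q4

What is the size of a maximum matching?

3

Unit-capacity flow: source→left, listed edges, right→sink; max matching = max flow.
Augmenting path P1→Q4 (+1); matched 1.
Augmenting path P2→Q1 (+1); matched 2.
Augmenting path P3→Q4→P1→Q5 (+1); matched 3.
No augmenting path remains; maximum matching = 3.
König certificate: {P1, P2, Q4} is a vertex cover of size 3 (every listed pair touches it), so no matching can be larger.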